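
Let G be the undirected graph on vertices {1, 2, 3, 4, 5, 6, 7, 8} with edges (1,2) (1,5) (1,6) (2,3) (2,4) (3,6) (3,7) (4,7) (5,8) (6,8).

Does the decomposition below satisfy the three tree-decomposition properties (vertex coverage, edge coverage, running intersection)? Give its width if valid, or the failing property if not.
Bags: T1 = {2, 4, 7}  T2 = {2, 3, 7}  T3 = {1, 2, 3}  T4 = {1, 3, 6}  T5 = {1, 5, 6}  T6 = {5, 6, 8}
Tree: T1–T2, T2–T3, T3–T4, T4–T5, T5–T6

Every vertex of G appears in some bag (union = {1, 2, 3, 4, 5, 6, 7, 8}); every edge is covered by a bag; and for each vertex v the set of bags containing v is connected in the bag tree. The decomposition is therefore valid. The largest bag has 3 vertices, so the width is 2.

Yes; width 2.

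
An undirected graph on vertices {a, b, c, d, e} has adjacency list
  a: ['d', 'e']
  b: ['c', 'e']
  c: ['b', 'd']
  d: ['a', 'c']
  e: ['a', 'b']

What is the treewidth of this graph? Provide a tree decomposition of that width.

Each bag holds 3 vertices, so the decomposition has width 2, which upper-bounds the treewidth. For the lower bound, G contains the cycle e–b–c–d–a–e, so G is not a forest; only forests have treewidth ≤ 1, hence tw(G) ≥ 2. Combining the bounds, tw(G) = 2.

Treewidth 2.
Bags: B1 = {b, c, e}  B2 = {c, d, e}  B3 = {a, d, e}
Tree: B1–B2, B2–B3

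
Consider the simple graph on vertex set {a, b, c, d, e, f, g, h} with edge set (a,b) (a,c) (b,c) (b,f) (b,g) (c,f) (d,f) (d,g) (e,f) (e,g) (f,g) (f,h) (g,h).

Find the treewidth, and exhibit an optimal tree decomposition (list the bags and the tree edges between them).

Each bag holds 3 vertices, so the decomposition has width 2, which upper-bounds the treewidth. On the other hand G contains the 3-clique {a, b, c}. A clique must lie in a single bag of any decomposition, so no decomposition can have width below 2. Hence tw(G) = 2 exactly.

Treewidth 2.
Bags: B1 = {b, f, g}  B2 = {b, c, f}  B3 = {f, g, h}  B4 = {d, f, g}  B5 = {e, f, g}  B6 = {a, b, c}
Tree: B1–B2, B1–B3, B1–B4, B1–B5, B2–B6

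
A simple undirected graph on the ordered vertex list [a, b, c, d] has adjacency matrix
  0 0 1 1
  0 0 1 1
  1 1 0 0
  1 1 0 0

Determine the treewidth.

2

A width-2 tree decomposition is:
Bags: B1 = {a, b, c}  B2 = {a, b, d}
Tree: B1–B2
Each bag holds 3 vertices, so the decomposition has width 2, which upper-bounds the treewidth. Since a–c–b–d–a is a cycle in G, G is not acyclic. Forests are exactly the graphs of treewidth ≤ 1, so tw(G) ≥ 2. Therefore the treewidth is 2.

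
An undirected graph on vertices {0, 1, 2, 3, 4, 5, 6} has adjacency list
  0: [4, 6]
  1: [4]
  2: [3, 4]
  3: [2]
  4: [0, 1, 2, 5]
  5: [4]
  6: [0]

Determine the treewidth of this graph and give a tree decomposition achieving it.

Treewidth 1.
One optimal decomposition is:
Bags: B1 = {0, 4}  B2 = {2, 4}  B3 = {2, 3}  B4 = {4, 5}  B5 = {0, 6}  B6 = {1, 4}
Tree: B1–B2, B2–B3, B2–B4, B1–B5, B4–B6

Each bag holds 2 vertices, so the decomposition has width 1, which upper-bounds the treewidth. Since G has at least one edge (e.g. 0–4), it is not an edgeless graph, so tw(G) ≥ 1. Hence tw(G) = 1 exactly.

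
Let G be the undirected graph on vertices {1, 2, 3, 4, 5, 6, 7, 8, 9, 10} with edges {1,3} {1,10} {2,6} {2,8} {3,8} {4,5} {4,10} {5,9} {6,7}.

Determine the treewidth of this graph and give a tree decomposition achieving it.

Treewidth 1.
Bags: B1 = {6, 7}  B2 = {2, 6}  B3 = {2, 8}  B4 = {3, 8}  B5 = {1, 3}  B6 = {1, 10}  B7 = {4, 10}  B8 = {4, 5}  B9 = {5, 9}
Tree: B1–B2, B2–B3, B3–B4, B4–B5, B5–B6, B6–B7, B7–B8, B8–B9

Each bag holds 2 vertices, so the decomposition has width 1, which upper-bounds the treewidth. Since G has at least one edge (e.g. 7–6), it is not an edgeless graph, so tw(G) ≥ 1. The upper and lower bounds meet at 1, so that is the treewidth.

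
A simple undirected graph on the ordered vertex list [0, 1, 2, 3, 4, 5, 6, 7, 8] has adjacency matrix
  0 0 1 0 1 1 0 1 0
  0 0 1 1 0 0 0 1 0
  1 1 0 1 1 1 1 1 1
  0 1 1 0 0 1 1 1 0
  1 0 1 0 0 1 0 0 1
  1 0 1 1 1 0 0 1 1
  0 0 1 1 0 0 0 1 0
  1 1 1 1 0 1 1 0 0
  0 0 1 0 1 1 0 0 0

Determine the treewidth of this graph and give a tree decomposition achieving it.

Every bag has size at most 4, so the width is 4 − 1 = 3 and tw(G) ≤ 3. Conversely, {1, 2, 3, 7} is a clique of size 4, and the vertices of any clique must share a bag in every tree decomposition; so some bag has ≥ 4 vertices and tw(G) ≥ 3. Hence tw(G) = 3 exactly.

Treewidth 3.
Bags: B1 = {2, 3, 6, 7}  B2 = {2, 3, 5, 7}  B3 = {0, 2, 5, 7}  B4 = {1, 2, 3, 7}  B5 = {0, 2, 4, 5}  B6 = {2, 4, 5, 8}
Tree: B1–B2, B2–B3, B1–B4, B3–B5, B5–B6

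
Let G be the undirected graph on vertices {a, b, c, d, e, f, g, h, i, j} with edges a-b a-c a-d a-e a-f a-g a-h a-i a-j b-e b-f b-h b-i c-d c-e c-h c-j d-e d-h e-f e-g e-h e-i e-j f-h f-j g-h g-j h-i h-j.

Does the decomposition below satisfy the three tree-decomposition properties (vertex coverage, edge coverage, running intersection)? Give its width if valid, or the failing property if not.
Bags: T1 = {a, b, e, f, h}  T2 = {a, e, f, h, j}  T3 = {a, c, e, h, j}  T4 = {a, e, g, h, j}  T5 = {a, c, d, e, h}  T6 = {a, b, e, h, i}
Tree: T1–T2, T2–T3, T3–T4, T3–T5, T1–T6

Yes; width 4.

Vertex coverage: the bags together contain {a, b, c, d, e, f, g, h, i, j}, the full vertex set. Edge coverage: each edge of G has both endpoints in at least one bag. Running intersection: for every vertex, the bags containing it form a connected subtree. All three properties hold, so this is a valid tree decomposition of width max|bag| − 1 = 4, and hence tw(G) ≤ 4.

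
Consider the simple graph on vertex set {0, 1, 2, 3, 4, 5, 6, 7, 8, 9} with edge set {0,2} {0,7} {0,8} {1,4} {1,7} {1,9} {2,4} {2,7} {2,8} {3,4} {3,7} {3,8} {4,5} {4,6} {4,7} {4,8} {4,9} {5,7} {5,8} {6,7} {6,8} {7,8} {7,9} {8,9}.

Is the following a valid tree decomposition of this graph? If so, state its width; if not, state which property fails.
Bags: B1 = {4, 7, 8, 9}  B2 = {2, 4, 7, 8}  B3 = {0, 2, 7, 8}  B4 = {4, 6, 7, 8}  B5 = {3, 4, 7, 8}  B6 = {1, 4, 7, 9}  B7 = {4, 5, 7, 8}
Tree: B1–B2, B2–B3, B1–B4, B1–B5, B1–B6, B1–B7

Every vertex of G appears in some bag (union = {0, 1, 2, 3, 4, 5, 6, 7, 8, 9}); every edge is covered by a bag; and for each vertex v the set of bags containing v is connected in the bag tree. The decomposition is therefore valid. The largest bag has 4 vertices, so the width is 3.

Yes; width 3.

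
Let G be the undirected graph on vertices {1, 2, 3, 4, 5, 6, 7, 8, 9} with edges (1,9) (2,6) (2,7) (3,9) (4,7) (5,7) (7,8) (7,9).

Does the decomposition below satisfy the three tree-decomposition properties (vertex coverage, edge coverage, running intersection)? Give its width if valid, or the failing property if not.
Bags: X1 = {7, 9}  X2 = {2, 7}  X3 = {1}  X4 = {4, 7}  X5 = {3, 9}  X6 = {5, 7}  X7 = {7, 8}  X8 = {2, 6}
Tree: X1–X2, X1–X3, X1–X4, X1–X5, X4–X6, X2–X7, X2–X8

A tree decomposition must satisfy three properties: every vertex lies in some bag; for every edge, both endpoints lie together in some bag; and for every vertex, the bags containing it form a connected subtree. Here edge (9,1) lies in no bag, so the decomposition is invalid.

No — edge (9,1) lies in no bag.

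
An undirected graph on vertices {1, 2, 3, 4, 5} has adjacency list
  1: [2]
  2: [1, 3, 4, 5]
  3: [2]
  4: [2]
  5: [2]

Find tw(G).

A width-1 tree decomposition is:
Bags: B1 = {1, 2}  B2 = {2, 4}  B3 = {2, 5}  B4 = {2, 3}
Tree: B1–B2, B2–B3, B1–B4
Each bag holds 2 vertices, so the decomposition has width 1, which upper-bounds the treewidth. Since G has at least one edge (e.g. 2–1), it is not an edgeless graph, so tw(G) ≥ 1. Combining the bounds, tw(G) = 1.

1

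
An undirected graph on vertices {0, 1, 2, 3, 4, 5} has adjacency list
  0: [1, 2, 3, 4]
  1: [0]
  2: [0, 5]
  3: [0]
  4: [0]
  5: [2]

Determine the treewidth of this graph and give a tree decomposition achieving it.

Treewidth 1.
Bags: B1 = {0, 4}  B2 = {0, 3}  B3 = {0, 2}  B4 = {2, 5}  B5 = {0, 1}
Tree: B1–B2, B1–B3, B3–B4, B3–B5

Every bag has size at most 2, so the width is 2 − 1 = 1 and tw(G) ≤ 1. Since G has at least one edge (e.g. 0–4), it is not an edgeless graph, so tw(G) ≥ 1. Combining the bounds, tw(G) = 1.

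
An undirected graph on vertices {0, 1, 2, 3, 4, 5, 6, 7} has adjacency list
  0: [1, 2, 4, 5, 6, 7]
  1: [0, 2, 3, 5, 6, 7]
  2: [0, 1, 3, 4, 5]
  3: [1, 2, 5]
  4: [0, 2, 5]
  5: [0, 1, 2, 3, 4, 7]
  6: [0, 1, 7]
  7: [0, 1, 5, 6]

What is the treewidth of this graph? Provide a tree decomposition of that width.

Treewidth 3.
Bags: B1 = {0, 1, 2, 5}  B2 = {0, 1, 5, 7}  B3 = {0, 2, 4, 5}  B4 = {0, 1, 6, 7}  B5 = {1, 2, 3, 5}
Tree: B1–B2, B1–B3, B2–B4, B1–B5

Each bag holds 4 vertices, so the decomposition has width 3, which upper-bounds the treewidth. For the lower bound, the 4 vertices {0, 1, 2, 5} are pairwise adjacent, and any tree decomposition puts a clique entirely inside one bag — forcing width ≥ 3. Combining the bounds, tw(G) = 3.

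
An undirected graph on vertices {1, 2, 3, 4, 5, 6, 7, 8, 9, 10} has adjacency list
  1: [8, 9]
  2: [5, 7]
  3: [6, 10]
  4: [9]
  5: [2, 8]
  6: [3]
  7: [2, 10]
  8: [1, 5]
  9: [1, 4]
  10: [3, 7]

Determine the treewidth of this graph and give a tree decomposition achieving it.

Every bag has size at most 2, so the width is 2 − 1 = 1 and tw(G) ≤ 1. G has an edge, so its treewidth is at least 1. Therefore the treewidth is 1.

Treewidth 1.
One such decomposition:
Bags: B1 = {3, 6}  B2 = {3, 10}  B3 = {7, 10}  B4 = {2, 7}  B5 = {2, 5}  B6 = {5, 8}  B7 = {1, 8}  B8 = {1, 9}  B9 = {4, 9}
Tree: B1–B2, B2–B3, B3–B4, B4–B5, B5–B6, B6–B7, B7–B8, B8–B9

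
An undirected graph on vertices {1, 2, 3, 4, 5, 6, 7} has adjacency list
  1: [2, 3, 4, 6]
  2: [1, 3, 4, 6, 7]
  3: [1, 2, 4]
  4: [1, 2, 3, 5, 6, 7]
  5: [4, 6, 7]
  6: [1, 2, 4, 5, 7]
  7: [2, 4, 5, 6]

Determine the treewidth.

3

A width-3 tree decomposition is:
Bags: B1 = {1, 2, 4, 6}  B2 = {1, 2, 3, 4}  B3 = {2, 4, 6, 7}  B4 = {4, 5, 6, 7}
Tree: B1–B2, B1–B3, B3–B4
Every bag has size at most 4, so the width is 4 − 1 = 3 and tw(G) ≤ 3. Conversely, {1, 2, 3, 4} is a clique of size 4, and the vertices of any clique must share a bag in every tree decomposition; so some bag has ≥ 4 vertices and tw(G) ≥ 3. Combining the bounds, tw(G) = 3.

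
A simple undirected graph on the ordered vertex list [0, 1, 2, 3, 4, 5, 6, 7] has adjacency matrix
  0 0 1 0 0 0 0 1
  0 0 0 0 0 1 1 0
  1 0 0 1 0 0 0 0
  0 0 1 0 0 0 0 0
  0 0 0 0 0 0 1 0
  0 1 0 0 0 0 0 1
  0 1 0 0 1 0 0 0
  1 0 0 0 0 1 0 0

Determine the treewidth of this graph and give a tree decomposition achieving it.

Each bag holds 2 vertices, so the decomposition has width 1, which upper-bounds the treewidth. G has an edge, so its treewidth is at least 1. Combining the bounds, tw(G) = 1.

Treewidth 1.
One such decomposition:
Bags: B1 = {4, 6}  B2 = {1, 6}  B3 = {1, 5}  B4 = {5, 7}  B5 = {0, 7}  B6 = {0, 2}  B7 = {2, 3}
Tree: B1–B2, B2–B3, B3–B4, B4–B5, B5–B6, B6–B7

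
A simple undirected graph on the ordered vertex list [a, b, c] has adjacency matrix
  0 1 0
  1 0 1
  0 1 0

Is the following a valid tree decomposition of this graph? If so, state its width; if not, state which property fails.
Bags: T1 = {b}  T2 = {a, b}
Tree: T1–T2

No — vertex c appears in no bag.

A tree decomposition must satisfy three properties: every vertex lies in some bag; for every edge, both endpoints lie together in some bag; and for every vertex, the bags containing it form a connected subtree. Here vertex c appears in no bag, so the decomposition is invalid.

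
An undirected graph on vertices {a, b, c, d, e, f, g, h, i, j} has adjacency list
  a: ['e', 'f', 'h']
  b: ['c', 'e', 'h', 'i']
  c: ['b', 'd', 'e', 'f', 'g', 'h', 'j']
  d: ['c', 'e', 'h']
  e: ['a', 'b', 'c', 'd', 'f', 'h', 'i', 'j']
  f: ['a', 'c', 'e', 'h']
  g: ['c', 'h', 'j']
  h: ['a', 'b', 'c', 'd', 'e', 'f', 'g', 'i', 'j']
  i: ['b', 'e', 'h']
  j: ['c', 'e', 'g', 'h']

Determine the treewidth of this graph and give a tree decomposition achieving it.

Treewidth 3.
One optimal decomposition is:
Bags: B1 = {b, c, e, h}  B2 = {c, e, f, h}  B3 = {c, d, e, h}  B4 = {c, e, h, j}  B5 = {b, e, h, i}  B6 = {c, g, h, j}  B7 = {a, e, f, h}
Tree: B1–B2, B1–B3, B1–B4, B1–B5, B4–B6, B2–B7

Each bag holds 4 vertices, so the decomposition has width 3, which upper-bounds the treewidth. For the lower bound, the 4 vertices {c, g, h, j} are pairwise adjacent, and any tree decomposition puts a clique entirely inside one bag — forcing width ≥ 3. The upper and lower bounds meet at 3, so that is the treewidth.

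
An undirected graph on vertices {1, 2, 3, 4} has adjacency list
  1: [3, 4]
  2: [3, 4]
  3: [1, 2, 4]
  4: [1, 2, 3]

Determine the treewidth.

A width-2 tree decomposition is:
Bags: B1 = {1, 3, 4}  B2 = {2, 3, 4}
Tree: B1–B2
Each bag holds 3 vertices, so the decomposition has width 2, which upper-bounds the treewidth. On the other hand G contains the 3-clique {1, 3, 4}. A clique must lie in a single bag of any decomposition, so no decomposition can have width below 2. Hence tw(G) = 2 exactly.

2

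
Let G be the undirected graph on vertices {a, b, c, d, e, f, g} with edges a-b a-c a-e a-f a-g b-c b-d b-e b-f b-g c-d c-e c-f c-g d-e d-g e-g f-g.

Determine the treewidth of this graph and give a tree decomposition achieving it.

Treewidth 4.
One such decomposition:
Bags: B1 = {b, c, d, e, g}  B2 = {a, b, c, e, g}  B3 = {a, b, c, f, g}
Tree: B1–B2, B2–B3

Every bag has size at most 5, so the width is 5 − 1 = 4 and tw(G) ≤ 4. On the other hand G contains the 5-clique {b, c, d, e, g}. A clique must lie in a single bag of any decomposition, so no decomposition can have width below 4. The upper and lower bounds meet at 4, so that is the treewidth.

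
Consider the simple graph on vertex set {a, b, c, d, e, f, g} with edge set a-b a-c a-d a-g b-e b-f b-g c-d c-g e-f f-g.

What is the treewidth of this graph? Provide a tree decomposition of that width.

Treewidth 2.
Bags: B1 = {a, c, g}  B2 = {a, b, g}  B3 = {a, c, d}  B4 = {b, f, g}  B5 = {b, e, f}
Tree: B1–B2, B1–B3, B2–B4, B4–B5

The largest bag has 3 vertices, giving width 2; this decomposition certifies tw(G) ≤ 2. On the other hand G contains the 3-clique {a, c, g}. A clique must lie in a single bag of any decomposition, so no decomposition can have width below 2. Hence tw(G) = 2 exactly.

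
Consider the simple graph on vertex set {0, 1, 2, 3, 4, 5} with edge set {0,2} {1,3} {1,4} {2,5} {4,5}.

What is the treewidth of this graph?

1

A width-1 tree decomposition is:
Bags: B1 = {0, 2}  B2 = {2, 5}  B3 = {4, 5}  B4 = {1, 4}  B5 = {1, 3}
Tree: B1–B2, B2–B3, B3–B4, B4–B5
Every bag has size at most 2, so the width is 2 − 1 = 1 and tw(G) ≤ 1. Any graph with an edge has treewidth ≥ 1, and G has the edge 0–2. Therefore the treewidth is 1.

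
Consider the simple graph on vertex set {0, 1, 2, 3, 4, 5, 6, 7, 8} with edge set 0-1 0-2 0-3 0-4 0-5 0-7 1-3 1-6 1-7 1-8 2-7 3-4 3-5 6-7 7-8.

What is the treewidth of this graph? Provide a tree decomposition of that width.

The largest bag has 3 vertices, giving width 2; this decomposition certifies tw(G) ≤ 2. For the lower bound, the 3 vertices {0, 2, 7} are pairwise adjacent, and any tree decomposition puts a clique entirely inside one bag — forcing width ≥ 2. Therefore the treewidth is 2.

Treewidth 2.
Bags: B1 = {0, 1, 7}  B2 = {0, 1, 3}  B3 = {0, 3, 4}  B4 = {1, 7, 8}  B5 = {1, 6, 7}  B6 = {0, 2, 7}  B7 = {0, 3, 5}
Tree: B1–B2, B2–B3, B1–B4, B4–B5, B1–B6, B3–B7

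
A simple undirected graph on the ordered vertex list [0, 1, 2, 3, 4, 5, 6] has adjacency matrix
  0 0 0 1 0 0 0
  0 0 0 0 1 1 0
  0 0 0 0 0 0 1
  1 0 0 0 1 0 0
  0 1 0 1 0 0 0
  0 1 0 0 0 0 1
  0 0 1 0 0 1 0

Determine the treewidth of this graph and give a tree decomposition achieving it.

The largest bag has 2 vertices, giving width 1; this decomposition certifies tw(G) ≤ 1. Since G has at least one edge (e.g. 0–3), it is not an edgeless graph, so tw(G) ≥ 1. Therefore the treewidth is 1.

Treewidth 1.
One optimal decomposition is:
Bags: B1 = {0, 3}  B2 = {3, 4}  B3 = {1, 4}  B4 = {1, 5}  B5 = {5, 6}  B6 = {2, 6}
Tree: B1–B2, B2–B3, B3–B4, B4–B5, B5–B6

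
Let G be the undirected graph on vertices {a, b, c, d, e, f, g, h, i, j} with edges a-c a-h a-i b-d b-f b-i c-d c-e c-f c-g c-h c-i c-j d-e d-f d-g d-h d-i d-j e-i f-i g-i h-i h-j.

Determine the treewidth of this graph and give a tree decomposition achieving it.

Treewidth 3.
One optimal decomposition is:
Bags: B1 = {c, d, f, i}  B2 = {c, d, h, i}  B3 = {a, c, h, i}  B4 = {c, d, e, i}  B5 = {c, d, h, j}  B6 = {c, d, g, i}  B7 = {b, d, f, i}
Tree: B1–B2, B2–B3, B1–B4, B2–B5, B4–B6, B1–B7

The largest bag has 4 vertices, giving width 3; this decomposition certifies tw(G) ≤ 3. For the lower bound, the 4 vertices {c, d, h, j} are pairwise adjacent, and any tree decomposition puts a clique entirely inside one bag — forcing width ≥ 3. Therefore the treewidth is 3.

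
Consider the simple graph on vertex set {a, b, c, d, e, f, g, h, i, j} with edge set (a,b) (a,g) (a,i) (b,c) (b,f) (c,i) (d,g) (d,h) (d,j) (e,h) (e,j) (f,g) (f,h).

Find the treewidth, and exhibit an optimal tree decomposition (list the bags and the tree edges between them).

Every bag has size at most 3, so the width is 3 − 1 = 2 and tw(G) ≤ 2. For the lower bound, G contains the cycle i–c–b–a–i, so G is not a forest; only forests have treewidth ≤ 1, hence tw(G) ≥ 2. Therefore the treewidth is 2.

Treewidth 2.
Bags: B1 = {a, c, i}  B2 = {a, b, c}  B3 = {a, b, g}  B4 = {b, f, g}  B5 = {d, f, g}  B6 = {d, f, h}  B7 = {d, h, j}  B8 = {e, h, j}
Tree: B1–B2, B2–B3, B3–B4, B4–B5, B5–B6, B6–B7, B7–B8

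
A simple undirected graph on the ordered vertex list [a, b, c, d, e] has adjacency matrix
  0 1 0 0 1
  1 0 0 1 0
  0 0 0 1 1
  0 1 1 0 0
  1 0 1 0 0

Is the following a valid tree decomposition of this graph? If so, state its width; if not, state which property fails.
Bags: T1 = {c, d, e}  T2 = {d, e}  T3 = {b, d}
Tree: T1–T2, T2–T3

A tree decomposition must satisfy three properties: every vertex lies in some bag; for every edge, both endpoints lie together in some bag; and for every vertex, the bags containing it form a connected subtree. Here vertex a appears in no bag, so the decomposition is invalid.

No — vertex a appears in no bag.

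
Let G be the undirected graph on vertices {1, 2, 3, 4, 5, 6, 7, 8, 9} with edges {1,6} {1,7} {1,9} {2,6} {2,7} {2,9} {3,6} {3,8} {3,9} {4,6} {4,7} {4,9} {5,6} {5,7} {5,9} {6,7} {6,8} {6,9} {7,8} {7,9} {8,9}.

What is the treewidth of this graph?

3

A width-3 tree decomposition is:
Bags: B1 = {6, 7, 8, 9}  B2 = {1, 6, 7, 9}  B3 = {5, 6, 7, 9}  B4 = {2, 6, 7, 9}  B5 = {3, 6, 8, 9}  B6 = {4, 6, 7, 9}
Tree: B1–B2, B1–B3, B1–B4, B1–B5, B3–B6
Every bag has size at most 4, so the width is 4 − 1 = 3 and tw(G) ≤ 3. For the lower bound, the 4 vertices {3, 6, 8, 9} are pairwise adjacent, and any tree decomposition puts a clique entirely inside one bag — forcing width ≥ 3. The upper and lower bounds meet at 3, so that is the treewidth.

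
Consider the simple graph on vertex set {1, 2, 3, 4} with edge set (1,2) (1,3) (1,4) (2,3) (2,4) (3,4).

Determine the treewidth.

A width-3 tree decomposition is:
Bags: B1 = {1, 2, 3, 4}
Tree: (single bag)
A single bag containing all 4 vertices is trivially a valid decomposition of width 3. For the lower bound, the 4 vertices {1, 2, 3, 4} are pairwise adjacent, and any tree decomposition puts a clique entirely inside one bag — forcing width ≥ 3. Combining the bounds, tw(G) = 3.

3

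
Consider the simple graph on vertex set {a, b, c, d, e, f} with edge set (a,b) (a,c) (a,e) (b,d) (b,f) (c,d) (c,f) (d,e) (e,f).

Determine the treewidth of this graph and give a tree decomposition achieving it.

Every bag has size at most 4, so the width is 4 − 1 = 3 and tw(G) ≤ 3. For the lower bound: the 4 vertex sets {b,d}, {e,f}, {c}, {a} are disjoint, each induces a connected subgraph, and every pair is joined by at least one edge of G. Contracting each set to a single vertex therefore yields K_{4} as a minor, and since treewidth is minor-monotone, tw(G) ≥ tw(K_{4}) = 3. Therefore the treewidth is 3.

Treewidth 3.
One optimal decomposition is:
Bags: B1 = {b, c, d, e}  B2 = {b, c, e, f}  B3 = {a, b, c, e}
Tree: B1–B2, B2–B3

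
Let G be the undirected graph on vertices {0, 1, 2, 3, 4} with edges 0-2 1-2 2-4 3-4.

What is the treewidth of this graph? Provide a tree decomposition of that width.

The largest bag has 2 vertices, giving width 1; this decomposition certifies tw(G) ≤ 1. Any graph with an edge has treewidth ≥ 1, and G has the edge 2–4. The upper and lower bounds meet at 1, so that is the treewidth.

Treewidth 1.
One such decomposition:
Bags: B1 = {2, 4}  B2 = {3, 4}  B3 = {0, 2}  B4 = {1, 2}
Tree: B1–B2, B1–B3, B3–B4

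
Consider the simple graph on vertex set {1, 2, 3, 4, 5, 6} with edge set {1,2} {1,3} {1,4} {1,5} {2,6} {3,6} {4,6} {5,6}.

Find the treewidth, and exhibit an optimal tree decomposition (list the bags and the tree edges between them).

Treewidth 2.
One optimal decomposition is:
Bags: B1 = {1, 4, 6}  B2 = {1, 3, 6}  B3 = {1, 5, 6}  B4 = {1, 2, 6}
Tree: B1–B2, B2–B3, B3–B4

Every bag has size at most 3, so the width is 3 − 1 = 2 and tw(G) ≤ 2. For the lower bound, G contains the cycle 1–4–6–3–1, so G is not a forest; only forests have treewidth ≤ 1, hence tw(G) ≥ 2. Therefore the treewidth is 2.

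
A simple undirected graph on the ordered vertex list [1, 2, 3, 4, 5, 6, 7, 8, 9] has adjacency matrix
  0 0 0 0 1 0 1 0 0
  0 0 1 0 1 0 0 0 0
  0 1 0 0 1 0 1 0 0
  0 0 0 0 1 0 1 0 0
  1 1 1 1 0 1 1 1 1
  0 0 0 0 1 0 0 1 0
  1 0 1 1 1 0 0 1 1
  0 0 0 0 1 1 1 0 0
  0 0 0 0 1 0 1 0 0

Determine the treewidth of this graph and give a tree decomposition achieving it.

Treewidth 2.
Bags: B1 = {5, 7, 8}  B2 = {5, 6, 8}  B3 = {5, 7, 9}  B4 = {3, 5, 7}  B5 = {1, 5, 7}  B6 = {4, 5, 7}  B7 = {2, 3, 5}
Tree: B1–B2, B1–B3, B1–B4, B3–B5, B4–B6, B4–B7

Each bag holds 3 vertices, so the decomposition has width 2, which upper-bounds the treewidth. Conversely, {2, 3, 5} is a clique of size 3, and the vertices of any clique must share a bag in every tree decomposition; so some bag has ≥ 3 vertices and tw(G) ≥ 2. The upper and lower bounds meet at 2, so that is the treewidth.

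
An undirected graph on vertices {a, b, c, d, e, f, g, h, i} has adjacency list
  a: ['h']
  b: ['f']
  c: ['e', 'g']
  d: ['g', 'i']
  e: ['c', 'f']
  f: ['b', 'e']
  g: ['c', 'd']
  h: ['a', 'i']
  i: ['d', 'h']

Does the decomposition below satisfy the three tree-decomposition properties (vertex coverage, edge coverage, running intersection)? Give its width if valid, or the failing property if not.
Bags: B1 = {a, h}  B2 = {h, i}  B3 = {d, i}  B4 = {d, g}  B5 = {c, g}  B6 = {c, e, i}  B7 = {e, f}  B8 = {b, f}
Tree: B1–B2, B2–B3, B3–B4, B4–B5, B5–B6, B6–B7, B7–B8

No — bags containing vertex i are not connected in the tree.

A tree decomposition must satisfy three properties: every vertex lies in some bag; for every edge, both endpoints lie together in some bag; and for every vertex, the bags containing it form a connected subtree. Here bags containing vertex i are not connected in the tree, so the decomposition is invalid.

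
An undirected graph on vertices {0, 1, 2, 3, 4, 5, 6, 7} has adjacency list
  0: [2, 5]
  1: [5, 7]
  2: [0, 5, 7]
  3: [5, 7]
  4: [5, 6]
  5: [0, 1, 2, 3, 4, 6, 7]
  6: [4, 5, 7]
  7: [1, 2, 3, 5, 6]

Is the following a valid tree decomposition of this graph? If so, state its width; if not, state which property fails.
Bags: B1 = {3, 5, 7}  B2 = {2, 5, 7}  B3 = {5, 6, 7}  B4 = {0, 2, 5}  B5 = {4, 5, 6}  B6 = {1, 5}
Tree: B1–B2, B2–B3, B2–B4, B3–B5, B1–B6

A tree decomposition must satisfy three properties: every vertex lies in some bag; for every edge, both endpoints lie together in some bag; and for every vertex, the bags containing it form a connected subtree. Here edge (7,1) lies in no bag, so the decomposition is invalid.

No — edge (7,1) lies in no bag.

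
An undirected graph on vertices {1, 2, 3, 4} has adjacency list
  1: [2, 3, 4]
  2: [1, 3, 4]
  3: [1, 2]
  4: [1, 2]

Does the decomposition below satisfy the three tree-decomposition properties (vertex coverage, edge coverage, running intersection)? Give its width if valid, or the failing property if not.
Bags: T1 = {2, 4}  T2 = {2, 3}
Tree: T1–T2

No — vertex 1 appears in no bag.

A tree decomposition must satisfy three properties: every vertex lies in some bag; for every edge, both endpoints lie together in some bag; and for every vertex, the bags containing it form a connected subtree. Here vertex 1 appears in no bag, so the decomposition is invalid.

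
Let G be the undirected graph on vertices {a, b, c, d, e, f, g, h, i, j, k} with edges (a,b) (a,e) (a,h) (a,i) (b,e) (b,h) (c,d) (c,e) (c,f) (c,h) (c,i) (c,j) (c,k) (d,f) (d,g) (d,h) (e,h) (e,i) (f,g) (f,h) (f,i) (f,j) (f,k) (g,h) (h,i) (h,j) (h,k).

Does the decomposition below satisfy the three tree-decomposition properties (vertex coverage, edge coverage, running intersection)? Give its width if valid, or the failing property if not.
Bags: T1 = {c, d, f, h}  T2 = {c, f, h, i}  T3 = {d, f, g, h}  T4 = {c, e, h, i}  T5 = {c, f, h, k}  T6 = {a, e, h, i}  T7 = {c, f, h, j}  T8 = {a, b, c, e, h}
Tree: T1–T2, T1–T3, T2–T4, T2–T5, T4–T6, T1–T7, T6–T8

No — bags containing vertex c are not connected in the tree.

A tree decomposition must satisfy three properties: every vertex lies in some bag; for every edge, both endpoints lie together in some bag; and for every vertex, the bags containing it form a connected subtree. Here bags containing vertex c are not connected in the tree, so the decomposition is invalid.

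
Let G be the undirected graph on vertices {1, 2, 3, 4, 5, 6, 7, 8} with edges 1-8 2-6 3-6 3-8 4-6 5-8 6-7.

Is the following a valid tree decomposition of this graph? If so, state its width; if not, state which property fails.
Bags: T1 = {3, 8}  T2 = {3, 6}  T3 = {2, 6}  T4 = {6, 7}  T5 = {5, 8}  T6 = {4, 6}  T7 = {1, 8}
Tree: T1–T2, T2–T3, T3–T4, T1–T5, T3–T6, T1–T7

Vertex coverage: the bags together contain {1, 2, 3, 4, 5, 6, 7, 8}, the full vertex set. Edge coverage: each edge of G has both endpoints in at least one bag. Running intersection: for every vertex, the bags containing it form a connected subtree. All three properties hold, so this is a valid tree decomposition of width max|bag| − 1 = 1, and hence tw(G) ≤ 1.

Yes; width 1.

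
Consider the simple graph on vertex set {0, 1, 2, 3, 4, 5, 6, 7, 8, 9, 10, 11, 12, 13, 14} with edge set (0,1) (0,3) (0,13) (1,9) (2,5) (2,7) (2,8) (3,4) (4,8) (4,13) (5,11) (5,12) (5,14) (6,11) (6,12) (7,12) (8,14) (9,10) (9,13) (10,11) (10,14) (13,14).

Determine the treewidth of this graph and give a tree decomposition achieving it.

The largest bag has 4 vertices, giving width 3; this decomposition certifies tw(G) ≤ 3. For the lower bound: the 4 vertex sets {6,7,12}, {2}, {5}, {8,10,11,14} are disjoint, each induces a connected subgraph, and every pair is joined by at least one edge of G. Contracting each set to a single vertex therefore yields K_{4} as a minor, and since treewidth is minor-monotone, tw(G) ≥ tw(K_{4}) = 3. Therefore the treewidth is 3.

Treewidth 3.
Bags: B1 = {2, 6, 7, 12}  B2 = {2, 5, 6, 12}  B3 = {2, 5, 6, 11}  B4 = {2, 5, 8, 11}  B5 = {5, 8, 11, 14}  B6 = {8, 10, 11, 14}  B7 = {4, 8, 10, 14}  B8 = {4, 10, 13, 14}  B9 = {4, 9, 10, 13}  B10 = {3, 4, 9, 13}  B11 = {0, 3, 9, 13}  B12 = {0, 1, 3, 9}
Tree: B1–B2, B2–B3, B3–B4, B4–B5, B5–B6, B6–B7, B7–B8, B8–B9, B9–B10, B10–B11, B11–B12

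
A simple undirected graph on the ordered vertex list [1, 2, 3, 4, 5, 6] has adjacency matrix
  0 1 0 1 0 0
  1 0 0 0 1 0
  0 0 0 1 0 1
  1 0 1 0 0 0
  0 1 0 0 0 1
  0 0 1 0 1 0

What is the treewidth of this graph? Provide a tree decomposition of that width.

The largest bag has 3 vertices, giving width 2; this decomposition certifies tw(G) ≤ 2. Since 6–3–4–1–2–5–6 is a cycle in G, G is not acyclic. Forests are exactly the graphs of treewidth ≤ 1, so tw(G) ≥ 2. Hence tw(G) = 2 exactly.

Treewidth 2.
One such decomposition:
Bags: B1 = {3, 4, 6}  B2 = {1, 4, 6}  B3 = {1, 2, 6}  B4 = {2, 5, 6}
Tree: B1–B2, B2–B3, B3–B4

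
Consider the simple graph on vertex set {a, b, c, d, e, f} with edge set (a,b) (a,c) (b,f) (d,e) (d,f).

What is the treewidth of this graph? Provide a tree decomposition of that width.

Treewidth 1.
One optimal decomposition is:
Bags: B1 = {d, e}  B2 = {d, f}  B3 = {b, f}  B4 = {a, b}  B5 = {a, c}
Tree: B1–B2, B2–B3, B3–B4, B4–B5

Each bag holds 2 vertices, so the decomposition has width 1, which upper-bounds the treewidth. Any graph with an edge has treewidth ≥ 1, and G has the edge e–d. Therefore the treewidth is 1.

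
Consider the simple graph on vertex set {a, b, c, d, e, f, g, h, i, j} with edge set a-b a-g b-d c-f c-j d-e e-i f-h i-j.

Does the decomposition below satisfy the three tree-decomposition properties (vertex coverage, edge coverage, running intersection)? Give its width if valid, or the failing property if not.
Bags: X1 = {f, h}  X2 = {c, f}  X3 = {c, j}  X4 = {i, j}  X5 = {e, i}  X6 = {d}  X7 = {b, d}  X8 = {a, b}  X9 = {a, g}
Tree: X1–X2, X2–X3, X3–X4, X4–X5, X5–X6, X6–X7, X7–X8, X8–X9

No — edge (e,d) lies in no bag.

A tree decomposition must satisfy three properties: every vertex lies in some bag; for every edge, both endpoints lie together in some bag; and for every vertex, the bags containing it form a connected subtree. Here edge (e,d) lies in no bag, so the decomposition is invalid.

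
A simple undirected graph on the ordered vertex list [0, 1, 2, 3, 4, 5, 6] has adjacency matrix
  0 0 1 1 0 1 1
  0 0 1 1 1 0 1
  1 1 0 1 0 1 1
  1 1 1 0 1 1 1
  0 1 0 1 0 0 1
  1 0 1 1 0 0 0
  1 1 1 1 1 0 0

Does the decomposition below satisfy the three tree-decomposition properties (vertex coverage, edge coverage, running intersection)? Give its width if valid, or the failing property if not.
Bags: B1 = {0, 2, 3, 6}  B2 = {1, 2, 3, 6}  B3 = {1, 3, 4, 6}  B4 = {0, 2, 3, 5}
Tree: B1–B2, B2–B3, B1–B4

Yes; width 3.

Vertex coverage: the bags together contain {0, 1, 2, 3, 4, 5, 6}, the full vertex set. Edge coverage: each edge of G has both endpoints in at least one bag. Running intersection: for every vertex, the bags containing it form a connected subtree. All three properties hold, so this is a valid tree decomposition of width max|bag| − 1 = 3, and hence tw(G) ≤ 3.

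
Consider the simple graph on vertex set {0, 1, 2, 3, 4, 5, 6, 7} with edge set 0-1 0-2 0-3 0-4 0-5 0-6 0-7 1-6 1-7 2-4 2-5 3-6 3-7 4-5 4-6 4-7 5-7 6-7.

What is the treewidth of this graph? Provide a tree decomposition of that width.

Each bag holds 4 vertices, so the decomposition has width 3, which upper-bounds the treewidth. On the other hand G contains the 4-clique {0, 2, 4, 5}. A clique must lie in a single bag of any decomposition, so no decomposition can have width below 3. Hence tw(G) = 3 exactly.

Treewidth 3.
Bags: B1 = {0, 1, 6, 7}  B2 = {0, 4, 6, 7}  B3 = {0, 4, 5, 7}  B4 = {0, 3, 6, 7}  B5 = {0, 2, 4, 5}
Tree: B1–B2, B2–B3, B2–B4, B3–B5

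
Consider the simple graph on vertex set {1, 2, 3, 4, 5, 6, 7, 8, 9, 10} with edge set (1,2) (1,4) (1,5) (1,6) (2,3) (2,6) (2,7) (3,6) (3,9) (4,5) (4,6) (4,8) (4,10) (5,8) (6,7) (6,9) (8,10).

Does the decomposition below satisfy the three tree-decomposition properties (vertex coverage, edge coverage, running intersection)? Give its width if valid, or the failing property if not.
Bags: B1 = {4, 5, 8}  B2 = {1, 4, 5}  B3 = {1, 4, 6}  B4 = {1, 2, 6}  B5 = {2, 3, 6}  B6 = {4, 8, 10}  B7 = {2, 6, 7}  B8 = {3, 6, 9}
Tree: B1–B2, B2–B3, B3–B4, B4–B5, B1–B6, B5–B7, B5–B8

Vertex coverage: the bags together contain {1, 2, 3, 4, 5, 6, 7, 8, 9, 10}, the full vertex set. Edge coverage: each edge of G has both endpoints in at least one bag. Running intersection: for every vertex, the bags containing it form a connected subtree. All three properties hold, so this is a valid tree decomposition of width max|bag| − 1 = 2, and hence tw(G) ≤ 2.

Yes; width 2.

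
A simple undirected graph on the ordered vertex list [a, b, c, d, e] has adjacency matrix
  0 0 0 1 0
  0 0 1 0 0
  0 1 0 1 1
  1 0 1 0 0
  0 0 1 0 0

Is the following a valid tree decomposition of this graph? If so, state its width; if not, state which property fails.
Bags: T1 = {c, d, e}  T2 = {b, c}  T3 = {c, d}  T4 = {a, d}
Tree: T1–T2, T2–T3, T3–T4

A tree decomposition must satisfy three properties: every vertex lies in some bag; for every edge, both endpoints lie together in some bag; and for every vertex, the bags containing it form a connected subtree. Here bags containing vertex d are not connected in the tree, so the decomposition is invalid.

No — bags containing vertex d are not connected in the tree.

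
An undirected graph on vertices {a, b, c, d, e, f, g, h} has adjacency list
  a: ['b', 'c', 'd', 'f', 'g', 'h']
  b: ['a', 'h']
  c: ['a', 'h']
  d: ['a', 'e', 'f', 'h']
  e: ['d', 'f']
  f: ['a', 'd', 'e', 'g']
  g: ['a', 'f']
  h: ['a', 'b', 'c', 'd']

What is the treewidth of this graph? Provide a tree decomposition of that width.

Every bag has size at most 3, so the width is 3 − 1 = 2 and tw(G) ≤ 2. On the other hand G contains the 3-clique {d, e, f}. A clique must lie in a single bag of any decomposition, so no decomposition can have width below 2. Combining the bounds, tw(G) = 2.

Treewidth 2.
One optimal decomposition is:
Bags: B1 = {a, d, f}  B2 = {a, d, h}  B3 = {a, b, h}  B4 = {d, e, f}  B5 = {a, f, g}  B6 = {a, c, h}
Tree: B1–B2, B2–B3, B1–B4, B1–B5, B2–B6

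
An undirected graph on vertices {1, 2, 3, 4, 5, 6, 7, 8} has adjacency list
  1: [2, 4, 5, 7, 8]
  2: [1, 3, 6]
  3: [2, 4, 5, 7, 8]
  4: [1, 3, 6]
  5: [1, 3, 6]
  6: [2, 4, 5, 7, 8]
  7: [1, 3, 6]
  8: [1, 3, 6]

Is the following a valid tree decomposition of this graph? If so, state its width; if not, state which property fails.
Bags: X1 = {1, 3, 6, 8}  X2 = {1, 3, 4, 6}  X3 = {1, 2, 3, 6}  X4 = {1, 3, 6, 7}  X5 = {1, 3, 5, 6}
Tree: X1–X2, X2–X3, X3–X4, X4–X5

Vertex coverage: the bags together contain {1, 2, 3, 4, 5, 6, 7, 8}, the full vertex set. Edge coverage: each edge of G has both endpoints in at least one bag. Running intersection: for every vertex, the bags containing it form a connected subtree. All three properties hold, so this is a valid tree decomposition of width max|bag| − 1 = 3, and hence tw(G) ≤ 3.

Yes; width 3.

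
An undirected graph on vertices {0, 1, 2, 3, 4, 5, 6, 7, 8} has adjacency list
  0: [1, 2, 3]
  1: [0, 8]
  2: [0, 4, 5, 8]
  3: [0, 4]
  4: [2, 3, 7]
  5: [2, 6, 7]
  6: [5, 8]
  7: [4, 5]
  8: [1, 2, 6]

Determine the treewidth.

3

A width-3 tree decomposition is:
Bags: B1 = {5, 6, 7, 8}  B2 = {2, 5, 7, 8}  B3 = {2, 4, 7, 8}  B4 = {1, 2, 4, 8}  B5 = {0, 1, 2, 4}  B6 = {0, 1, 3, 4}
Tree: B1–B2, B2–B3, B3–B4, B4–B5, B5–B6
Every bag has size at most 4, so the width is 4 − 1 = 3 and tw(G) ≤ 3. For the lower bound: the 4 vertex sets {5,6,7}, {8}, {2}, {0,1,3,4} are disjoint, each induces a connected subgraph, and every pair is joined by at least one edge of G. Contracting each set to a single vertex therefore yields K_{4} as a minor, and since treewidth is minor-monotone, tw(G) ≥ tw(K_{4}) = 3. Therefore the treewidth is 3.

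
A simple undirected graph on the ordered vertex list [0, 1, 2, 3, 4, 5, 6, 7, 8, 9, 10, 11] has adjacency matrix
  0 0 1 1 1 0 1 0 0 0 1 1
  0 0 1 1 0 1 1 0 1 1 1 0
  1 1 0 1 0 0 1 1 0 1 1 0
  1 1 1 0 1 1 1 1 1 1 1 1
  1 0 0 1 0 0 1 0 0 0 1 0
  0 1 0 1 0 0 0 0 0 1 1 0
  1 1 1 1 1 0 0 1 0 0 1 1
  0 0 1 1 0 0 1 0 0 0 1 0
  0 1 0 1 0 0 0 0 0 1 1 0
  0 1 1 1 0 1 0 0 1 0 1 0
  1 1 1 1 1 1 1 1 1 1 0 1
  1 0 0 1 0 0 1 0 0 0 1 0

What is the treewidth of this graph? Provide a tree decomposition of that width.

The largest bag has 5 vertices, giving width 4; this decomposition certifies tw(G) ≤ 4. For the lower bound, the 5 vertices {1, 3, 8, 9, 10} are pairwise adjacent, and any tree decomposition puts a clique entirely inside one bag — forcing width ≥ 4. The upper and lower bounds meet at 4, so that is the treewidth.

Treewidth 4.
Bags: B1 = {1, 2, 3, 9, 10}  B2 = {1, 3, 5, 9, 10}  B3 = {1, 3, 8, 9, 10}  B4 = {1, 2, 3, 6, 10}  B5 = {0, 2, 3, 6, 10}  B6 = {2, 3, 6, 7, 10}  B7 = {0, 3, 4, 6, 10}  B8 = {0, 3, 6, 10, 11}
Tree: B1–B2, B1–B3, B1–B4, B4–B5, B4–B6, B5–B7, B5–B8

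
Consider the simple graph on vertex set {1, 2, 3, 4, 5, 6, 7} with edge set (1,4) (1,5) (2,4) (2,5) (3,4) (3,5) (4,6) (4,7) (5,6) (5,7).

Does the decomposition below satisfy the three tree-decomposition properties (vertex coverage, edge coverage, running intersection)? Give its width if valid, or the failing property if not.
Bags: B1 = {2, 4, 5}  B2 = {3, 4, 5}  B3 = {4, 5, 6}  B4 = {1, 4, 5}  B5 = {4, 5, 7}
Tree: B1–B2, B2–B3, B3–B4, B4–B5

Yes; width 2.

Checking the three conditions: (i) the bags cover all of {1, 2, 3, 4, 5, 6, 7}; (ii) for each edge, some bag contains both endpoints; (iii) the bags containing any fixed vertex form a subtree. All hold, so the decomposition is valid with width 3 − 1 = 2.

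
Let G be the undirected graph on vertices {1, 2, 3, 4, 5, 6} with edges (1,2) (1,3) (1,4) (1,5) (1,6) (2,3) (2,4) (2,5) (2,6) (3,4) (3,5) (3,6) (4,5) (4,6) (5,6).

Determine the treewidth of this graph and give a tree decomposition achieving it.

Treewidth 5.
Bags: B1 = {1, 2, 3, 4, 5, 6}
Tree: (single bag)

A single bag containing all 6 vertices is trivially a valid decomposition of width 5. For the lower bound, the 6 vertices {1, 2, 3, 4, 5, 6} are pairwise adjacent, and any tree decomposition puts a clique entirely inside one bag — forcing width ≥ 5. Combining the bounds, tw(G) = 5.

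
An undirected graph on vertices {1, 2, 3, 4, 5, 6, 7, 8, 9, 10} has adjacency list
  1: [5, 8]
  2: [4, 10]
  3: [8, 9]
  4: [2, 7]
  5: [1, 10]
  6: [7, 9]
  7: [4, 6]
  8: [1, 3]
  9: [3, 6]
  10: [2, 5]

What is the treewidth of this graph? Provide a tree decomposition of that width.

Treewidth 2.
Bags: B1 = {2, 4, 10}  B2 = {4, 7, 10}  B3 = {6, 7, 10}  B4 = {6, 9, 10}  B5 = {3, 9, 10}  B6 = {3, 8, 10}  B7 = {1, 8, 10}  B8 = {1, 5, 10}
Tree: B1–B2, B2–B3, B3–B4, B4–B5, B5–B6, B6–B7, B7–B8

The largest bag has 3 vertices, giving width 2; this decomposition certifies tw(G) ≤ 2. Since 10–2–4–7–6–9–3–8–1–5–10 is a cycle in G, G is not acyclic. Forests are exactly the graphs of treewidth ≤ 1, so tw(G) ≥ 2. Combining the bounds, tw(G) = 2.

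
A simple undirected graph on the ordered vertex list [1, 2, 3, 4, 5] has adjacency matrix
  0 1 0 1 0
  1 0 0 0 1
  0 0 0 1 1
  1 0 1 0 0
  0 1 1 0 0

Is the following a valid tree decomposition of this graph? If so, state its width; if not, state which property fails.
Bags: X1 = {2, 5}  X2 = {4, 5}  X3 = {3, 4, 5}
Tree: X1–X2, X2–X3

A tree decomposition must satisfy three properties: every vertex lies in some bag; for every edge, both endpoints lie together in some bag; and for every vertex, the bags containing it form a connected subtree. Here vertex 1 appears in no bag, so the decomposition is invalid.

No — vertex 1 appears in no bag.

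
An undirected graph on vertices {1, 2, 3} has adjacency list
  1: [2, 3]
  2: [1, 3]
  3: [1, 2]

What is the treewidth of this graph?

2

A width-2 tree decomposition is:
Bags: B1 = {1, 2, 3}
Tree: (single bag)
With just one bag of size 3, the width is 3 − 1 = 2, so tw(G) ≤ 2. On the other hand G contains the 3-clique {1, 2, 3}. A clique must lie in a single bag of any decomposition, so no decomposition can have width below 2. Hence tw(G) = 2 exactly.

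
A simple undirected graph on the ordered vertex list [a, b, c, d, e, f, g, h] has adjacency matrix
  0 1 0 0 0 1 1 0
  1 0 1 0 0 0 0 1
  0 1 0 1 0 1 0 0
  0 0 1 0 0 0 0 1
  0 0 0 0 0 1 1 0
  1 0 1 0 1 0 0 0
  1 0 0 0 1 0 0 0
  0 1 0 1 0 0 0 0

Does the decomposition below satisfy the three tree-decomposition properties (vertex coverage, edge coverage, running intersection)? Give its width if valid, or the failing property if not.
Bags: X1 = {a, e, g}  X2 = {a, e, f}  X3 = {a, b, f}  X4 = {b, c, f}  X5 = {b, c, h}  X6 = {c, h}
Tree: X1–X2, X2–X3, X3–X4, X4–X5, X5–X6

A tree decomposition must satisfy three properties: every vertex lies in some bag; for every edge, both endpoints lie together in some bag; and for every vertex, the bags containing it form a connected subtree. Here vertex d appears in no bag, so the decomposition is invalid.

No — vertex d appears in no bag.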